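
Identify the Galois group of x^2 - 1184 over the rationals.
Gal(K/Q) = Z/2Z (cyclic of order 2)

x^2 - 1184 is irreducible over Q since 1184 is not a rational square. The splitting field Q(sqrt(1184)) has degree 2 over Q, and its unique nontrivial automorphism is sqrt(1184) ↦ -sqrt(1184). Hence Gal(Q(sqrt(1184))/Q) = Z/2Z.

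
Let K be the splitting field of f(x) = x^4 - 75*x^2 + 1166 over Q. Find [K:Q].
[K:Q] = 4

f factors as (x^2 - 22)(x^2 - 53); the splitting field is K = Q(sqrt(22), sqrt(53)). Since 22, 53, and 1166 are all non-squares in Q, the three subfields Q(sqrt(22)), Q(sqrt(53)), Q(sqrt(1166)) are distinct degree-2 extensions, so [K:Q] = 4 (Klein four Galois group).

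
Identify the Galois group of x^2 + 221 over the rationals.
Gal(K/Q) = Z/2Z (cyclic of order 2)

x^2 + 221 is irreducible over Q since -221 is not a rational square. The splitting field Q(sqrt(-221)) has degree 2 over Q, and its unique nontrivial automorphism is sqrt(-221) ↦ -sqrt(-221). Hence Gal(Q(sqrt(-221))/Q) = Z/2Z.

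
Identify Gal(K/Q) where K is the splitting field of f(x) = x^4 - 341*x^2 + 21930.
Gal(K/Q) = V_4 (Klein four-group, Z/2Z × Z/2Z)

f factors as (x^2 - 86)(x^2 - 255), so the splitting field is K = Q(sqrt(86), sqrt(255)). The elements 86, 255, 21930 are all non-squares in Q, so sqrt(86) and sqrt(255) generate independent quadratic extensions. Thus [K:Q] = 4 and Gal(K/Q) is generated by the two order-2 automorphisms sqrt(86) ↦ -sqrt(86) and sqrt(255) ↦ -sqrt(255), giving V_4.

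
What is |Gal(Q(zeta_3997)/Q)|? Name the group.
|Gal(Q(zeta_3997)/Q)| = phi(3997) = 3420; group ≅ (Z/3997Z)^* ≅ Z/6Z × Z/570Z

The n-th cyclotomic polynomial Φ_3997(x) is the minimal polynomial of zeta_3997 over Q and has degree phi(3997) = 3420. So Q(zeta_3997) is a degree-3420 Galois extension with Galois group (Z/3997Z)^*. By CRT, (Z/3997Z)^* ≅ (Z/7Z)^* × (Z/571Z)^*. Each prime-power unit group is (Z/7Z)^* ≅ Z/6Z; (Z/571Z)^* ≅ Z/570Z. Hence Gal(Q(zeta_3997)/Q) ≅ Z/6Z × Z/570Z.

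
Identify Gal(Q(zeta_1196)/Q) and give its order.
|Gal(Q(zeta_1196)/Q)| = phi(1196) = 528; group ≅ (Z/1196Z)^* ≅ Z/2Z × Z/12Z × Z/22Z

The n-th cyclotomic polynomial Φ_1196(x) is the minimal polynomial of zeta_1196 over Q and has degree phi(1196) = 528. So Q(zeta_1196) is a degree-528 Galois extension with Galois group (Z/1196Z)^*. By CRT, (Z/1196Z)^* ≅ (Z/4Z)^* × (Z/13Z)^* × (Z/23Z)^*. Each prime-power unit group is (Z/4Z)^* ≅ Z/2Z; (Z/13Z)^* ≅ Z/12Z; (Z/23Z)^* ≅ Z/22Z. Hence Gal(Q(zeta_1196)/Q) ≅ Z/2Z × Z/12Z × Z/22Z.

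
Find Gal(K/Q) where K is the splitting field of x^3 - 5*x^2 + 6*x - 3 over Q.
Gal(K/Q) = S_3 (symmetric group of order 6)

Compute the discriminant of x^3 + (-5)*x^2 + (6)*x + (-3): Δ = -87. Since Δ is not a rational square, the Galois group is not contained in A_3; it must be the full S_3 (irreducibility of the cubic rules out anything smaller).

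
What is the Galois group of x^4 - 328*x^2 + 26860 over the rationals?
Gal(K/Q) = V_4 (Klein four-group, Z/2Z × Z/2Z)

f factors as (x^2 - 170)(x^2 - 158), so the splitting field is K = Q(sqrt(170), sqrt(158)). The elements 170, 158, 26860 are all non-squares in Q, so sqrt(170) and sqrt(158) generate independent quadratic extensions. Thus [K:Q] = 4 and Gal(K/Q) is generated by the two order-2 automorphisms sqrt(170) ↦ -sqrt(170) and sqrt(158) ↦ -sqrt(158), giving V_4.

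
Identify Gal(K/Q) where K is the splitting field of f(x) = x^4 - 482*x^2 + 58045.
Gal(K/Q) = V_4 (Klein four-group, Z/2Z × Z/2Z)

f factors as (x^2 - 247)(x^2 - 235), so the splitting field is K = Q(sqrt(247), sqrt(235)). The elements 247, 235, 58045 are all non-squares in Q, so sqrt(247) and sqrt(235) generate independent quadratic extensions. Thus [K:Q] = 4 and Gal(K/Q) is generated by the two order-2 automorphisms sqrt(247) ↦ -sqrt(247) and sqrt(235) ↦ -sqrt(235), giving V_4.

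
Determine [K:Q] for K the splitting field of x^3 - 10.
[K:Q] = 6

x^3 - 10 has one real root r = 10^(1/3) and two complex roots r*zeta_3, r*zeta_3^2 where zeta_3 = e^(2*pi*i/3). The splitting field is Q(r, zeta_3). [Q(r):Q] = 3 and [Q(zeta_3):Q] = 2 with gcd = 1, so [Q(r, zeta_3):Q] = 3 * 2 = 6.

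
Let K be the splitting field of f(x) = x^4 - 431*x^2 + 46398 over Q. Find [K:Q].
[K:Q] = 4

f factors as (x^2 - 209)(x^2 - 222); the splitting field is K = Q(sqrt(209), sqrt(222)). Since 209, 222, and 46398 are all non-squares in Q, the three subfields Q(sqrt(209)), Q(sqrt(222)), Q(sqrt(46398)) are distinct degree-2 extensions, so [K:Q] = 4 (Klein four Galois group).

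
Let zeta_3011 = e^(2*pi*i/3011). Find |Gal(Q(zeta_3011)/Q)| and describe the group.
|Gal(Q(zeta_3011)/Q)| = phi(3011) = 3010; group ≅ (Z/3011Z)^* ≅ Z/3010Z

The n-th cyclotomic polynomial Φ_3011(x) is the minimal polynomial of zeta_3011 over Q and has degree phi(3011) = 3010. So Q(zeta_3011) is a degree-3010 Galois extension with Galois group (Z/3011Z)^*. (Z/3011Z)^* is cyclic since 3011 is an odd prime power (or 4). Hence Gal(Q(zeta_3011)/Q) ≅ Z/3010Z.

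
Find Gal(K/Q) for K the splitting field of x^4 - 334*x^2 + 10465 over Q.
Gal(K/Q) = V_4 (Klein four-group, Z/2Z × Z/2Z)

f factors as (x^2 - 299)(x^2 - 35), so the splitting field is K = Q(sqrt(299), sqrt(35)). The elements 299, 35, 10465 are all non-squares in Q, so sqrt(299) and sqrt(35) generate independent quadratic extensions. Thus [K:Q] = 4 and Gal(K/Q) is generated by the two order-2 automorphisms sqrt(299) ↦ -sqrt(299) and sqrt(35) ↦ -sqrt(35), giving V_4.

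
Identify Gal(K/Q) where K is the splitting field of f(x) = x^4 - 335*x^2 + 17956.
Gal(K/Q) = Z/2Z (cyclic of order 2)

f factors as (x^2 - 268)(x^2 - 67), so the splitting field is K = Q(sqrt(268), sqrt(67)). The squarefree part of 268 is 67 and the squarefree part of 67 is also 67, so sqrt(268) and sqrt(67) are both rational multiples of sqrt(67). Hence Q(sqrt(268)) = Q(sqrt(67)) = Q(sqrt(67)), and the splitting field collapses to a single degree-2 extension with Galois group Z/2Z.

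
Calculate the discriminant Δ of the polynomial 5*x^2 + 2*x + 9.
Δ = -176

For a quadratic a x^2 + b x + c the discriminant is Δ = b^2 - 4ac = (2)^2 - 4*(5)*(9) = 4 - (180) = -176.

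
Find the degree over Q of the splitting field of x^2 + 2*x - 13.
[K:Q] = 2

The discriminant of x^2 + (2)*x + (-13) is b^2 - 4c = 4 - (-52) = 56. Since 56 is not a perfect square in Q, the polynomial is irreducible over Q. Its two roots generate a degree-2 extension, so [K:Q] = 2.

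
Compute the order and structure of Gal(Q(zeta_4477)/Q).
|Gal(Q(zeta_4477)/Q)| = phi(4477) = 3960; group ≅ (Z/4477Z)^* ≅ Z/36Z × Z/110Z

The n-th cyclotomic polynomial Φ_4477(x) is the minimal polynomial of zeta_4477 over Q and has degree phi(4477) = 3960. So Q(zeta_4477) is a degree-3960 Galois extension with Galois group (Z/4477Z)^*. By CRT, (Z/4477Z)^* ≅ (Z/121Z)^* × (Z/37Z)^*. Each prime-power unit group is (Z/121Z)^* ≅ Z/110Z; (Z/37Z)^* ≅ Z/36Z. Hence Gal(Q(zeta_4477)/Q) ≅ Z/36Z × Z/110Z.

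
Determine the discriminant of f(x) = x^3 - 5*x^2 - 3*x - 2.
Δ = -1315

For x^3 + a x^2 + b x + c the discriminant is Δ = 18 a b c - 4 a^3 c + a^2 b^2 - 4 b^3 - 27 c^2.
Plug a = -5, b = -3, c = -2:
  18*(-5)*(-3)*(-2) - 4*(-5)^3*(-2) + (-5)^2*(-3)^2 - 4*(-3)^3 - 27*(-2)^2
  = -540 + (-1000) + 225 + (108) + (-108)
  = -1315.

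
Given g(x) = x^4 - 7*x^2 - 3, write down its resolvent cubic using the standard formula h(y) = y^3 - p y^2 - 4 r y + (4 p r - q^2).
h(y) = y^3 + 7*y^2 + 12*y + 84

Identify coefficients: p = -7, q = 0, r = -3.
Plug into h(y) = y^3 - p y^2 - 4 r y + (4 p r - q^2):
  h(y) = y^3 - (-7) y^2 - 4*(-3) y + (4*(-7)*(-3) - (0)^2)
       = y^3 + (7) y^2 + (12) y + (84).
Simplifying: h(y) = y^3 + 7*y^2 + 12*y + 84.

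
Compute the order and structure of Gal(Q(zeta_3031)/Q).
|Gal(Q(zeta_3031)/Q)| = phi(3031) = 2592; group ≅ (Z/3031Z)^* ≅ Z/6Z × Z/432Z

The n-th cyclotomic polynomial Φ_3031(x) is the minimal polynomial of zeta_3031 over Q and has degree phi(3031) = 2592. So Q(zeta_3031) is a degree-2592 Galois extension with Galois group (Z/3031Z)^*. By CRT, (Z/3031Z)^* ≅ (Z/7Z)^* × (Z/433Z)^*. Each prime-power unit group is (Z/7Z)^* ≅ Z/6Z; (Z/433Z)^* ≅ Z/432Z. Hence Gal(Q(zeta_3031)/Q) ≅ Z/6Z × Z/432Z.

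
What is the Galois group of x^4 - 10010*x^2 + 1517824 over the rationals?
Gal(K/Q) = Z/2Z (cyclic of order 2)

f factors as (x^2 - 9856)(x^2 - 154), so the splitting field is K = Q(sqrt(9856), sqrt(154)). The squarefree part of 9856 is 154 and the squarefree part of 154 is also 154, so sqrt(9856) and sqrt(154) are both rational multiples of sqrt(154). Hence Q(sqrt(9856)) = Q(sqrt(154)) = Q(sqrt(154)), and the splitting field collapses to a single degree-2 extension with Galois group Z/2Z.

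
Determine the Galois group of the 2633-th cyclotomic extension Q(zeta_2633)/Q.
|Gal(Q(zeta_2633)/Q)| = phi(2633) = 2632; group ≅ (Z/2633Z)^* ≅ Z/2632Z

The n-th cyclotomic polynomial Φ_2633(x) is the minimal polynomial of zeta_2633 over Q and has degree phi(2633) = 2632. So Q(zeta_2633) is a degree-2632 Galois extension with Galois group (Z/2633Z)^*. (Z/2633Z)^* is cyclic since 2633 is an odd prime power (or 4). Hence Gal(Q(zeta_2633)/Q) ≅ Z/2632Z.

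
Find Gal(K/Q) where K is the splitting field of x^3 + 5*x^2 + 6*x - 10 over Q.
Gal(K/Q) = S_3 (symmetric group of order 6)

Compute the discriminant of x^3 + (5)*x^2 + (6)*x + (-10): Δ = -3064. Since Δ is not a rational square, the Galois group is not contained in A_3; it must be the full S_3 (irreducibility of the cubic rules out anything smaller).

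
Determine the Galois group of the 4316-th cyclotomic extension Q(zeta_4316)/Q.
|Gal(Q(zeta_4316)/Q)| = phi(4316) = 1968; group ≅ (Z/4316Z)^* ≅ Z/2Z × Z/12Z × Z/82Z

The n-th cyclotomic polynomial Φ_4316(x) is the minimal polynomial of zeta_4316 over Q and has degree phi(4316) = 1968. So Q(zeta_4316) is a degree-1968 Galois extension with Galois group (Z/4316Z)^*. By CRT, (Z/4316Z)^* ≅ (Z/4Z)^* × (Z/13Z)^* × (Z/83Z)^*. Each prime-power unit group is (Z/4Z)^* ≅ Z/2Z; (Z/13Z)^* ≅ Z/12Z; (Z/83Z)^* ≅ Z/82Z. Hence Gal(Q(zeta_4316)/Q) ≅ Z/2Z × Z/12Z × Z/82Z.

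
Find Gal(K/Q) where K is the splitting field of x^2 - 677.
Gal(K/Q) = Z/2Z (cyclic of order 2)

x^2 - 677 is irreducible over Q since 677 is not a rational square. The splitting field Q(sqrt(677)) has degree 2 over Q, and its unique nontrivial automorphism is sqrt(677) ↦ -sqrt(677). Hence Gal(Q(sqrt(677))/Q) = Z/2Z.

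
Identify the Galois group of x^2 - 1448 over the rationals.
Gal(K/Q) = Z/2Z (cyclic of order 2)

x^2 - 1448 is irreducible over Q since 1448 is not a rational square. The splitting field Q(sqrt(1448)) has degree 2 over Q, and its unique nontrivial automorphism is sqrt(1448) ↦ -sqrt(1448). Hence Gal(Q(sqrt(1448))/Q) = Z/2Z.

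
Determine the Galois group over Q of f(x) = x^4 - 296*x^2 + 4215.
Gal(K/Q) = V_4 (Klein four-group, Z/2Z × Z/2Z)

f factors as (x^2 - 281)(x^2 - 15), so the splitting field is K = Q(sqrt(281), sqrt(15)). The elements 281, 15, 4215 are all non-squares in Q, so sqrt(281) and sqrt(15) generate independent quadratic extensions. Thus [K:Q] = 4 and Gal(K/Q) is generated by the two order-2 automorphisms sqrt(281) ↦ -sqrt(281) and sqrt(15) ↦ -sqrt(15), giving V_4.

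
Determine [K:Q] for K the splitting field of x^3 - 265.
[K:Q] = 6

x^3 - 265 has one real root r = 265^(1/3) and two complex roots r*zeta_3, r*zeta_3^2 where zeta_3 = e^(2*pi*i/3). The splitting field is Q(r, zeta_3). [Q(r):Q] = 3 and [Q(zeta_3):Q] = 2 with gcd = 1, so [Q(r, zeta_3):Q] = 3 * 2 = 6.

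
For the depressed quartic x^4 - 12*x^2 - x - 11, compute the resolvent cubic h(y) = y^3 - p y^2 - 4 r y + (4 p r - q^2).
h(y) = y^3 + 12*y^2 + 44*y + 527

Identify coefficients: p = -12, q = -1, r = -11.
Plug into h(y) = y^3 - p y^2 - 4 r y + (4 p r - q^2):
  h(y) = y^3 - (-12) y^2 - 4*(-11) y + (4*(-12)*(-11) - (-1)^2)
       = y^3 + (12) y^2 + (44) y + (527).
Simplifying: h(y) = y^3 + 12*y^2 + 44*y + 527.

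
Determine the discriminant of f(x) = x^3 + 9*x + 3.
Δ = -3159

For a depressed cubic x^3 + p x + q the discriminant is Δ = -4 p^3 - 27 q^2 = -4*(9)^3 - 27*(3)^2 = -2916 - 243 = -3159.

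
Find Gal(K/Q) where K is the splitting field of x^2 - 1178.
Gal(K/Q) = Z/2Z (cyclic of order 2)

x^2 - 1178 is irreducible over Q since 1178 is not a rational square. The splitting field Q(sqrt(1178)) has degree 2 over Q, and its unique nontrivial automorphism is sqrt(1178) ↦ -sqrt(1178). Hence Gal(Q(sqrt(1178))/Q) = Z/2Z.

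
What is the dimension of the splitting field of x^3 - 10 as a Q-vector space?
[K:Q] = 6

x^3 - 10 has one real root r = 10^(1/3) and two complex roots r*zeta_3, r*zeta_3^2 where zeta_3 = e^(2*pi*i/3). The splitting field is Q(r, zeta_3). [Q(r):Q] = 3 and [Q(zeta_3):Q] = 2 with gcd = 1, so [Q(r, zeta_3):Q] = 3 * 2 = 6.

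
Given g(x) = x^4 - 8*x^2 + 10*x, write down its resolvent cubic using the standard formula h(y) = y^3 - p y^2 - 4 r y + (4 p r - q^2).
h(y) = y^3 + 8*y^2 - 100

Identify coefficients: p = -8, q = 10, r = 0.
Plug into h(y) = y^3 - p y^2 - 4 r y + (4 p r - q^2):
  h(y) = y^3 - (-8) y^2 - 4*(0) y + (4*(-8)*(0) - (10)^2)
       = y^3 + (8) y^2 + (0) y + (-100).
Simplifying: h(y) = y^3 + 8*y^2 - 100.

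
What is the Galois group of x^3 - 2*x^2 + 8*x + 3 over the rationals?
Gal(K/Q) = S_3 (symmetric group of order 6)

Compute the discriminant of x^3 + (-2)*x^2 + (8)*x + (3): Δ = -2803. Since Δ is not a rational square, the Galois group is not contained in A_3; it must be the full S_3 (irreducibility of the cubic rules out anything smaller).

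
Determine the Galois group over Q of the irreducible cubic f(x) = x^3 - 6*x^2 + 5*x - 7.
Gal(K/Q) = S_3 (symmetric group of order 6)

Compute the discriminant of x^3 + (-6)*x^2 + (5)*x + (-7): Δ = -3191. Since Δ is not a rational square, the Galois group is not contained in A_3; it must be the full S_3 (irreducibility of the cubic rules out anything smaller).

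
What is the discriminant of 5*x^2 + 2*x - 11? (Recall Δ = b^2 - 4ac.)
Δ = 224

For a quadratic a x^2 + b x + c the discriminant is Δ = b^2 - 4ac = (2)^2 - 4*(5)*(-11) = 4 - (-220) = 224.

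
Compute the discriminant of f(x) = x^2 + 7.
Δ = -28

For a quadratic a x^2 + b x + c the discriminant is Δ = b^2 - 4ac = (0)^2 - 4*(1)*(7) = 0 - (28) = -28.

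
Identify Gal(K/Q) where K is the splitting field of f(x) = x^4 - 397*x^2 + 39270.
Gal(K/Q) = V_4 (Klein four-group, Z/2Z × Z/2Z)

f factors as (x^2 - 210)(x^2 - 187), so the splitting field is K = Q(sqrt(210), sqrt(187)). The elements 210, 187, 39270 are all non-squares in Q, so sqrt(210) and sqrt(187) generate independent quadratic extensions. Thus [K:Q] = 4 and Gal(K/Q) is generated by the two order-2 automorphisms sqrt(210) ↦ -sqrt(210) and sqrt(187) ↦ -sqrt(187), giving V_4.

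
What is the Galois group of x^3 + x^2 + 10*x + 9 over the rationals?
Gal(K/Q) = S_3 (symmetric group of order 6)

Compute the discriminant of x^3 + (1)*x^2 + (10)*x + (9): Δ = -4503. Since Δ is not a rational square, the Galois group is not contained in A_3; it must be the full S_3 (irreducibility of the cubic rules out anything smaller).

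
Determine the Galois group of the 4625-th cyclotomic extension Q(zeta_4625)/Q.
|Gal(Q(zeta_4625)/Q)| = phi(4625) = 3600; group ≅ (Z/4625Z)^* ≅ Z/36Z × Z/100Z

The n-th cyclotomic polynomial Φ_4625(x) is the minimal polynomial of zeta_4625 over Q and has degree phi(4625) = 3600. So Q(zeta_4625) is a degree-3600 Galois extension with Galois group (Z/4625Z)^*. By CRT, (Z/4625Z)^* ≅ (Z/125Z)^* × (Z/37Z)^*. Each prime-power unit group is (Z/125Z)^* ≅ Z/100Z; (Z/37Z)^* ≅ Z/36Z. Hence Gal(Q(zeta_4625)/Q) ≅ Z/36Z × Z/100Z.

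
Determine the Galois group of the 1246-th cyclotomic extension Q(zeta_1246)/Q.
|Gal(Q(zeta_1246)/Q)| = phi(1246) = 528; group ≅ (Z/1246Z)^* ≅ Z/6Z × Z/88Z

The n-th cyclotomic polynomial Φ_1246(x) is the minimal polynomial of zeta_1246 over Q and has degree phi(1246) = 528. So Q(zeta_1246) is a degree-528 Galois extension with Galois group (Z/1246Z)^*. By CRT, (Z/1246Z)^* ≅ (Z/2Z)^* × (Z/7Z)^* × (Z/89Z)^*. Each prime-power unit group is (Z/2Z)^* ≅ trivial group (order 1); (Z/7Z)^* ≅ Z/6Z; (Z/89Z)^* ≅ Z/88Z. Hence Gal(Q(zeta_1246)/Q) ≅ Z/6Z × Z/88Z.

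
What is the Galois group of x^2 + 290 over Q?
Gal(K/Q) = Z/2Z (cyclic of order 2)

x^2 + 290 is irreducible over Q since -290 is not a rational square. The splitting field Q(sqrt(-290)) has degree 2 over Q, and its unique nontrivial automorphism is sqrt(-290) ↦ -sqrt(-290). Hence Gal(Q(sqrt(-290))/Q) = Z/2Z.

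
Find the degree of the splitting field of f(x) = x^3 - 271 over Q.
[K:Q] = 6

x^3 - 271 has one real root r = 271^(1/3) and two complex roots r*zeta_3, r*zeta_3^2 where zeta_3 = e^(2*pi*i/3). The splitting field is Q(r, zeta_3). [Q(r):Q] = 3 and [Q(zeta_3):Q] = 2 with gcd = 1, so [Q(r, zeta_3):Q] = 3 * 2 = 6.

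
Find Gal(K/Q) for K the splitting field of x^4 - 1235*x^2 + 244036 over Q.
Gal(K/Q) = Z/2Z (cyclic of order 2)

f factors as (x^2 - 247)(x^2 - 988), so the splitting field is K = Q(sqrt(247), sqrt(988)). The squarefree part of 247 is 247 and the squarefree part of 988 is also 247, so sqrt(247) and sqrt(988) are both rational multiples of sqrt(247). Hence Q(sqrt(247)) = Q(sqrt(988)) = Q(sqrt(247)), and the splitting field collapses to a single degree-2 extension with Galois group Z/2Z.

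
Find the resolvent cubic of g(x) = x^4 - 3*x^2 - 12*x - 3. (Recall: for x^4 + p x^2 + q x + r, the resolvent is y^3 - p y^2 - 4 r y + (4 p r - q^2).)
h(y) = y^3 + 3*y^2 + 12*y - 108

Identify coefficients: p = -3, q = -12, r = -3.
Plug into h(y) = y^3 - p y^2 - 4 r y + (4 p r - q^2):
  h(y) = y^3 - (-3) y^2 - 4*(-3) y + (4*(-3)*(-3) - (-12)^2)
       = y^3 + (3) y^2 + (12) y + (-108).
Simplifying: h(y) = y^3 + 3*y^2 + 12*y - 108.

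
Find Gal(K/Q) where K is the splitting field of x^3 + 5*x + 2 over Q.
Gal(K/Q) = S_3 (symmetric group of order 6)

Compute the discriminant of x^3 + (0)*x^2 + (5)*x + (2): Δ = -608. Since Δ is not a rational square, the Galois group is not contained in A_3; it must be the full S_3 (irreducibility of the cubic rules out anything smaller).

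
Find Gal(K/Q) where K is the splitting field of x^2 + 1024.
Gal(K/Q) = Z/2Z (cyclic of order 2)

x^2 + 1024 is irreducible over Q since -1024 is not a rational square. The splitting field Q(sqrt(-1024)) has degree 2 over Q, and its unique nontrivial automorphism is sqrt(-1024) ↦ -sqrt(-1024). Hence Gal(Q(sqrt(-1024))/Q) = Z/2Z.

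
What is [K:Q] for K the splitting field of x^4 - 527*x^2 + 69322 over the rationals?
[K:Q] = 4

f factors as (x^2 - 274)(x^2 - 253); the splitting field is K = Q(sqrt(274), sqrt(253)). Since 274, 253, and 69322 are all non-squares in Q, the three subfields Q(sqrt(274)), Q(sqrt(253)), Q(sqrt(69322)) are distinct degree-2 extensions, so [K:Q] = 4 (Klein four Galois group).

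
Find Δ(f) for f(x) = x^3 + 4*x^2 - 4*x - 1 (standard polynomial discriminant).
Δ = 1029

For x^3 + a x^2 + b x + c the discriminant is Δ = 18 a b c - 4 a^3 c + a^2 b^2 - 4 b^3 - 27 c^2.
Plug a = 4, b = -4, c = -1:
  18*(4)*(-4)*(-1) - 4*(4)^3*(-1) + (4)^2*(-4)^2 - 4*(-4)^3 - 27*(-1)^2
  = 288 + (256) + 256 + (256) + (-27)
  = 1029.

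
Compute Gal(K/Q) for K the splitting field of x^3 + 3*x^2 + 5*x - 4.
Gal(K/Q) = S_3 (symmetric group of order 6)

Compute the discriminant of x^3 + (3)*x^2 + (5)*x + (-4): Δ = -1355. Since Δ is not a rational square, the Galois group is not contained in A_3; it must be the full S_3 (irreducibility of the cubic rules out anything smaller).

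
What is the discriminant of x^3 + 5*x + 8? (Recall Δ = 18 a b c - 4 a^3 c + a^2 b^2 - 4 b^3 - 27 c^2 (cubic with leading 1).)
Δ = -2228

For x^3 + a x^2 + b x + c the discriminant is Δ = 18 a b c - 4 a^3 c + a^2 b^2 - 4 b^3 - 27 c^2.
Plug a = 0, b = 5, c = 8:
  18*(0)*(5)*(8) - 4*(0)^3*(8) + (0)^2*(5)^2 - 4*(5)^3 - 27*(8)^2
  = 0 + (0) + 0 + (-500) + (-1728)
  = -2228.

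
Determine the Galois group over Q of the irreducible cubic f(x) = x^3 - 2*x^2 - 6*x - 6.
Gal(K/Q) = S_3 (symmetric group of order 6)

Compute the discriminant of x^3 + (-2)*x^2 + (-6)*x + (-6): Δ = -1452. Since Δ is not a rational square, the Galois group is not contained in A_3; it must be the full S_3 (irreducibility of the cubic rules out anything smaller).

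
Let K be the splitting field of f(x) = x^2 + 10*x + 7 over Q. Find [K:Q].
[K:Q] = 2

The discriminant of x^2 + (10)*x + (7) is b^2 - 4c = 100 - (28) = 72. Since 72 is not a perfect square in Q, the polynomial is irreducible over Q. Its two roots generate a degree-2 extension, so [K:Q] = 2.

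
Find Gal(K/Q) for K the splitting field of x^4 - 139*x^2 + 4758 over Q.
Gal(K/Q) = V_4 (Klein four-group, Z/2Z × Z/2Z)

f factors as (x^2 - 78)(x^2 - 61), so the splitting field is K = Q(sqrt(78), sqrt(61)). The elements 78, 61, 4758 are all non-squares in Q, so sqrt(78) and sqrt(61) generate independent quadratic extensions. Thus [K:Q] = 4 and Gal(K/Q) is generated by the two order-2 automorphisms sqrt(78) ↦ -sqrt(78) and sqrt(61) ↦ -sqrt(61), giving V_4.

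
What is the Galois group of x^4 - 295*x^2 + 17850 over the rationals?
Gal(K/Q) = V_4 (Klein four-group, Z/2Z × Z/2Z)

f factors as (x^2 - 85)(x^2 - 210), so the splitting field is K = Q(sqrt(85), sqrt(210)). The elements 85, 210, 17850 are all non-squares in Q, so sqrt(85) and sqrt(210) generate independent quadratic extensions. Thus [K:Q] = 4 and Gal(K/Q) is generated by the two order-2 automorphisms sqrt(85) ↦ -sqrt(85) and sqrt(210) ↦ -sqrt(210), giving V_4.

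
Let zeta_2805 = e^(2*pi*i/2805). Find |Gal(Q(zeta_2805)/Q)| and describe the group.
|Gal(Q(zeta_2805)/Q)| = phi(2805) = 1280; group ≅ (Z/2805Z)^* ≅ Z/2Z × Z/4Z × Z/10Z × Z/16Z

The n-th cyclotomic polynomial Φ_2805(x) is the minimal polynomial of zeta_2805 over Q and has degree phi(2805) = 1280. So Q(zeta_2805) is a degree-1280 Galois extension with Galois group (Z/2805Z)^*. By CRT, (Z/2805Z)^* ≅ (Z/3Z)^* × (Z/5Z)^* × (Z/11Z)^* × (Z/17Z)^*. Each prime-power unit group is (Z/3Z)^* ≅ Z/2Z; (Z/5Z)^* ≅ Z/4Z; (Z/11Z)^* ≅ Z/10Z; (Z/17Z)^* ≅ Z/16Z. Hence Gal(Q(zeta_2805)/Q) ≅ Z/2Z × Z/4Z × Z/10Z × Z/16Z.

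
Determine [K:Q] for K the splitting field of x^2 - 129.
[K:Q] = 2

The polynomial x^2 - 129 is irreducible over Q since 129 is not a perfect square. Its splitting field is Q(sqrt(129)), which has degree 2 over Q.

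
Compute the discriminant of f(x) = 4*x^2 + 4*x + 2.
Δ = -16

For a quadratic a x^2 + b x + c the discriminant is Δ = b^2 - 4ac = (4)^2 - 4*(4)*(2) = 16 - (32) = -16.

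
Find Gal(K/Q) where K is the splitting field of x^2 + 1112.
Gal(K/Q) = Z/2Z (cyclic of order 2)

x^2 + 1112 is irreducible over Q since -1112 is not a rational square. The splitting field Q(sqrt(-1112)) has degree 2 over Q, and its unique nontrivial automorphism is sqrt(-1112) ↦ -sqrt(-1112). Hence Gal(Q(sqrt(-1112))/Q) = Z/2Z.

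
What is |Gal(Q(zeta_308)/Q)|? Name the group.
|Gal(Q(zeta_308)/Q)| = phi(308) = 120; group ≅ (Z/308Z)^* ≅ Z/2Z × Z/6Z × Z/10Z

The n-th cyclotomic polynomial Φ_308(x) is the minimal polynomial of zeta_308 over Q and has degree phi(308) = 120. So Q(zeta_308) is a degree-120 Galois extension with Galois group (Z/308Z)^*. By CRT, (Z/308Z)^* ≅ (Z/4Z)^* × (Z/7Z)^* × (Z/11Z)^*. Each prime-power unit group is (Z/4Z)^* ≅ Z/2Z; (Z/7Z)^* ≅ Z/6Z; (Z/11Z)^* ≅ Z/10Z. Hence Gal(Q(zeta_308)/Q) ≅ Z/2Z × Z/6Z × Z/10Z.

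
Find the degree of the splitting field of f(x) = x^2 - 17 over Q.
[K:Q] = 2

The polynomial x^2 - 17 is irreducible over Q since 17 is not a perfect square. Its splitting field is Q(sqrt(17)), which has degree 2 over Q.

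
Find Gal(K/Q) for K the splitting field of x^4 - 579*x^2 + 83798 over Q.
Gal(K/Q) = V_4 (Klein four-group, Z/2Z × Z/2Z)

f factors as (x^2 - 293)(x^2 - 286), so the splitting field is K = Q(sqrt(293), sqrt(286)). The elements 293, 286, 83798 are all non-squares in Q, so sqrt(293) and sqrt(286) generate independent quadratic extensions. Thus [K:Q] = 4 and Gal(K/Q) is generated by the two order-2 automorphisms sqrt(293) ↦ -sqrt(293) and sqrt(286) ↦ -sqrt(286), giving V_4.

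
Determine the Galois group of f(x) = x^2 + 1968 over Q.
Gal(K/Q) = Z/2Z (cyclic of order 2)

x^2 + 1968 is irreducible over Q since -1968 is not a rational square. The splitting field Q(sqrt(-1968)) has degree 2 over Q, and its unique nontrivial automorphism is sqrt(-1968) ↦ -sqrt(-1968). Hence Gal(Q(sqrt(-1968))/Q) = Z/2Z.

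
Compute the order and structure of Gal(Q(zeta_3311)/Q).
|Gal(Q(zeta_3311)/Q)| = phi(3311) = 2520; group ≅ (Z/3311Z)^* ≅ Z/6Z × Z/10Z × Z/42Z

The n-th cyclotomic polynomial Φ_3311(x) is the minimal polynomial of zeta_3311 over Q and has degree phi(3311) = 2520. So Q(zeta_3311) is a degree-2520 Galois extension with Galois group (Z/3311Z)^*. By CRT, (Z/3311Z)^* ≅ (Z/7Z)^* × (Z/11Z)^* × (Z/43Z)^*. Each prime-power unit group is (Z/7Z)^* ≅ Z/6Z; (Z/11Z)^* ≅ Z/10Z; (Z/43Z)^* ≅ Z/42Z. Hence Gal(Q(zeta_3311)/Q) ≅ Z/6Z × Z/10Z × Z/42Z.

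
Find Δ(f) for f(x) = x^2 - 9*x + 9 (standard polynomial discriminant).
Δ = 45

For a quadratic a x^2 + b x + c the discriminant is Δ = b^2 - 4ac = (-9)^2 - 4*(1)*(9) = 81 - (36) = 45.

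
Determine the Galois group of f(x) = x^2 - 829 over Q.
Gal(K/Q) = Z/2Z (cyclic of order 2)

x^2 - 829 is irreducible over Q since 829 is not a rational square. The splitting field Q(sqrt(829)) has degree 2 over Q, and its unique nontrivial automorphism is sqrt(829) ↦ -sqrt(829). Hence Gal(Q(sqrt(829))/Q) = Z/2Z.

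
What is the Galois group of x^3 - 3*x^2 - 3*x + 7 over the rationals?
Gal(K/Q) = S_3 (symmetric group of order 6)

Compute the discriminant of x^3 + (-3)*x^2 + (-3)*x + (7): Δ = 756. Since Δ is not a rational square, the Galois group is not contained in A_3; it must be the full S_3 (irreducibility of the cubic rules out anything smaller).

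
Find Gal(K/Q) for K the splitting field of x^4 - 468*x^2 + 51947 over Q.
Gal(K/Q) = V_4 (Klein four-group, Z/2Z × Z/2Z)

f factors as (x^2 - 287)(x^2 - 181), so the splitting field is K = Q(sqrt(287), sqrt(181)). The elements 287, 181, 51947 are all non-squares in Q, so sqrt(287) and sqrt(181) generate independent quadratic extensions. Thus [K:Q] = 4 and Gal(K/Q) is generated by the two order-2 automorphisms sqrt(287) ↦ -sqrt(287) and sqrt(181) ↦ -sqrt(181), giving V_4.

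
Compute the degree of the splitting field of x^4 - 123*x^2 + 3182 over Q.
[K:Q] = 4

f factors as (x^2 - 86)(x^2 - 37); the splitting field is K = Q(sqrt(86), sqrt(37)). Since 86, 37, and 3182 are all non-squares in Q, the three subfields Q(sqrt(86)), Q(sqrt(37)), Q(sqrt(3182)) are distinct degree-2 extensions, so [K:Q] = 4 (Klein four Galois group).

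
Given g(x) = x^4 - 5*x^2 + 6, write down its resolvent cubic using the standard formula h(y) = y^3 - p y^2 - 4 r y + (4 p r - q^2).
h(y) = y^3 + 5*y^2 - 24*y - 120

Identify coefficients: p = -5, q = 0, r = 6.
Plug into h(y) = y^3 - p y^2 - 4 r y + (4 p r - q^2):
  h(y) = y^3 - (-5) y^2 - 4*(6) y + (4*(-5)*(6) - (0)^2)
       = y^3 + (5) y^2 + (-24) y + (-120).
Simplifying: h(y) = y^3 + 5*y^2 - 24*y - 120.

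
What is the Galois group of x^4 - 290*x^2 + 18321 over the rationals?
Gal(K/Q) = V_4 (Klein four-group, Z/2Z × Z/2Z)

f factors as (x^2 - 197)(x^2 - 93), so the splitting field is K = Q(sqrt(197), sqrt(93)). The elements 197, 93, 18321 are all non-squares in Q, so sqrt(197) and sqrt(93) generate independent quadratic extensions. Thus [K:Q] = 4 and Gal(K/Q) is generated by the two order-2 automorphisms sqrt(197) ↦ -sqrt(197) and sqrt(93) ↦ -sqrt(93), giving V_4.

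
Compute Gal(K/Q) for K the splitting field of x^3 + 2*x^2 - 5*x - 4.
Gal(K/Q) = S_3 (symmetric group of order 6)

Compute the discriminant of x^3 + (2)*x^2 + (-5)*x + (-4): Δ = 1016. Since Δ is not a rational square, the Galois group is not contained in A_3; it must be the full S_3 (irreducibility of the cubic rules out anything smaller).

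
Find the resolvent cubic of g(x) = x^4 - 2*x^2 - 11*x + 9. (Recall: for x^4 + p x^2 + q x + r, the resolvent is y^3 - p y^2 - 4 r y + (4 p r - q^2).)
h(y) = y^3 + 2*y^2 - 36*y - 193

Identify coefficients: p = -2, q = -11, r = 9.
Plug into h(y) = y^3 - p y^2 - 4 r y + (4 p r - q^2):
  h(y) = y^3 - (-2) y^2 - 4*(9) y + (4*(-2)*(9) - (-11)^2)
       = y^3 + (2) y^2 + (-36) y + (-193).
Simplifying: h(y) = y^3 + 2*y^2 - 36*y - 193.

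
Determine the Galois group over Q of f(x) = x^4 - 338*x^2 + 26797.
Gal(K/Q) = V_4 (Klein four-group, Z/2Z × Z/2Z)

f factors as (x^2 - 127)(x^2 - 211), so the splitting field is K = Q(sqrt(127), sqrt(211)). The elements 127, 211, 26797 are all non-squares in Q, so sqrt(127) and sqrt(211) generate independent quadratic extensions. Thus [K:Q] = 4 and Gal(K/Q) is generated by the two order-2 automorphisms sqrt(127) ↦ -sqrt(127) and sqrt(211) ↦ -sqrt(211), giving V_4.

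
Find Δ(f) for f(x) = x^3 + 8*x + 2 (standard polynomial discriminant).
Δ = -2156

For a depressed cubic x^3 + p x + q the discriminant is Δ = -4 p^3 - 27 q^2 = -4*(8)^3 - 27*(2)^2 = -2048 - 108 = -2156.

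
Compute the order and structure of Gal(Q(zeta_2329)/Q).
|Gal(Q(zeta_2329)/Q)| = phi(2329) = 2176; group ≅ (Z/2329Z)^* ≅ Z/16Z × Z/136Z

The n-th cyclotomic polynomial Φ_2329(x) is the minimal polynomial of zeta_2329 over Q and has degree phi(2329) = 2176. So Q(zeta_2329) is a degree-2176 Galois extension with Galois group (Z/2329Z)^*. By CRT, (Z/2329Z)^* ≅ (Z/17Z)^* × (Z/137Z)^*. Each prime-power unit group is (Z/17Z)^* ≅ Z/16Z; (Z/137Z)^* ≅ Z/136Z. Hence Gal(Q(zeta_2329)/Q) ≅ Z/16Z × Z/136Z.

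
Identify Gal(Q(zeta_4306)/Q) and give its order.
|Gal(Q(zeta_4306)/Q)| = phi(4306) = 2152; group ≅ (Z/4306Z)^* ≅ Z/2152Z

The n-th cyclotomic polynomial Φ_4306(x) is the minimal polynomial of zeta_4306 over Q and has degree phi(4306) = 2152. So Q(zeta_4306) is a degree-2152 Galois extension with Galois group (Z/4306Z)^*. By CRT, (Z/4306Z)^* ≅ (Z/2Z)^* × (Z/2153Z)^*. Each prime-power unit group is (Z/2Z)^* ≅ trivial group (order 1); (Z/2153Z)^* ≅ Z/2152Z. Hence Gal(Q(zeta_4306)/Q) ≅ Z/2152Z.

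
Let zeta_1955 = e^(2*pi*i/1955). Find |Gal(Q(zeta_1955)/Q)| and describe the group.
|Gal(Q(zeta_1955)/Q)| = phi(1955) = 1408; group ≅ (Z/1955Z)^* ≅ Z/4Z × Z/16Z × Z/22Z

The n-th cyclotomic polynomial Φ_1955(x) is the minimal polynomial of zeta_1955 over Q and has degree phi(1955) = 1408. So Q(zeta_1955) is a degree-1408 Galois extension with Galois group (Z/1955Z)^*. By CRT, (Z/1955Z)^* ≅ (Z/5Z)^* × (Z/17Z)^* × (Z/23Z)^*. Each prime-power unit group is (Z/5Z)^* ≅ Z/4Z; (Z/17Z)^* ≅ Z/16Z; (Z/23Z)^* ≅ Z/22Z. Hence Gal(Q(zeta_1955)/Q) ≅ Z/4Z × Z/16Z × Z/22Z.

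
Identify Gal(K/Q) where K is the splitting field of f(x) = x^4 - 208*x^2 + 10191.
Gal(K/Q) = V_4 (Klein four-group, Z/2Z × Z/2Z)

f factors as (x^2 - 129)(x^2 - 79), so the splitting field is K = Q(sqrt(129), sqrt(79)). The elements 129, 79, 10191 are all non-squares in Q, so sqrt(129) and sqrt(79) generate independent quadratic extensions. Thus [K:Q] = 4 and Gal(K/Q) is generated by the two order-2 automorphisms sqrt(129) ↦ -sqrt(129) and sqrt(79) ↦ -sqrt(79), giving V_4.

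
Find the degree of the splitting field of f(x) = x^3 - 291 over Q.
[K:Q] = 6

x^3 - 291 has one real root r = 291^(1/3) and two complex roots r*zeta_3, r*zeta_3^2 where zeta_3 = e^(2*pi*i/3). The splitting field is Q(r, zeta_3). [Q(r):Q] = 3 and [Q(zeta_3):Q] = 2 with gcd = 1, so [Q(r, zeta_3):Q] = 3 * 2 = 6.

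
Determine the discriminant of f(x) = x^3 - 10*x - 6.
Δ = 3028

For a depressed cubic x^3 + p x + q the discriminant is Δ = -4 p^3 - 27 q^2 = -4*(-10)^3 - 27*(-6)^2 = 4000 - 972 = 3028.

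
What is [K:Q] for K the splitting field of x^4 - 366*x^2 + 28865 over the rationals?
[K:Q] = 4

f factors as (x^2 - 251)(x^2 - 115); the splitting field is K = Q(sqrt(251), sqrt(115)). Since 251, 115, and 28865 are all non-squares in Q, the three subfields Q(sqrt(251)), Q(sqrt(115)), Q(sqrt(28865)) are distinct degree-2 extensions, so [K:Q] = 4 (Klein four Galois group).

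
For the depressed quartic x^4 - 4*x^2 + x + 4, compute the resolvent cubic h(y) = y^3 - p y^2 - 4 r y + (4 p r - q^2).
h(y) = y^3 + 4*y^2 - 16*y - 65

Identify coefficients: p = -4, q = 1, r = 4.
Plug into h(y) = y^3 - p y^2 - 4 r y + (4 p r - q^2):
  h(y) = y^3 - (-4) y^2 - 4*(4) y + (4*(-4)*(4) - (1)^2)
       = y^3 + (4) y^2 + (-16) y + (-65).
Simplifying: h(y) = y^3 + 4*y^2 - 16*y - 65.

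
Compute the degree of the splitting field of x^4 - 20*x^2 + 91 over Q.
[K:Q] = 4

f factors as (x^2 - 13)(x^2 - 7); the splitting field is K = Q(sqrt(13), sqrt(7)). Since 13, 7, and 91 are all non-squares in Q, the three subfields Q(sqrt(13)), Q(sqrt(7)), Q(sqrt(91)) are distinct degree-2 extensions, so [K:Q] = 4 (Klein four Galois group).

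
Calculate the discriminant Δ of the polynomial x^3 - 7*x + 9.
Δ = -815

For a depressed cubic x^3 + p x + q the discriminant is Δ = -4 p^3 - 27 q^2 = -4*(-7)^3 - 27*(9)^2 = 1372 - 2187 = -815.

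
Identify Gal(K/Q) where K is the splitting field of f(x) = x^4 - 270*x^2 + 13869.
Gal(K/Q) = V_4 (Klein four-group, Z/2Z × Z/2Z)

f factors as (x^2 - 201)(x^2 - 69), so the splitting field is K = Q(sqrt(201), sqrt(69)). The elements 201, 69, 13869 are all non-squares in Q, so sqrt(201) and sqrt(69) generate independent quadratic extensions. Thus [K:Q] = 4 and Gal(K/Q) is generated by the two order-2 automorphisms sqrt(201) ↦ -sqrt(201) and sqrt(69) ↦ -sqrt(69), giving V_4.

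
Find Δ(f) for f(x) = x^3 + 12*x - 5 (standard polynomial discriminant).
Δ = -7587

For a depressed cubic x^3 + p x + q the discriminant is Δ = -4 p^3 - 27 q^2 = -4*(12)^3 - 27*(-5)^2 = -6912 - 675 = -7587.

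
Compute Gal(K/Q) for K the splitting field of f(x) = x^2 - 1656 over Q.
Gal(K/Q) = Z/2Z (cyclic of order 2)

x^2 - 1656 is irreducible over Q since 1656 is not a rational square. The splitting field Q(sqrt(1656)) has degree 2 over Q, and its unique nontrivial automorphism is sqrt(1656) ↦ -sqrt(1656). Hence Gal(Q(sqrt(1656))/Q) = Z/2Z.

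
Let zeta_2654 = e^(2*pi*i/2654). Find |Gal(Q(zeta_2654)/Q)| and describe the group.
|Gal(Q(zeta_2654)/Q)| = phi(2654) = 1326; group ≅ (Z/2654Z)^* ≅ Z/1326Z

The n-th cyclotomic polynomial Φ_2654(x) is the minimal polynomial of zeta_2654 over Q and has degree phi(2654) = 1326. So Q(zeta_2654) is a degree-1326 Galois extension with Galois group (Z/2654Z)^*. By CRT, (Z/2654Z)^* ≅ (Z/2Z)^* × (Z/1327Z)^*. Each prime-power unit group is (Z/2Z)^* ≅ trivial group (order 1); (Z/1327Z)^* ≅ Z/1326Z. Hence Gal(Q(zeta_2654)/Q) ≅ Z/1326Z.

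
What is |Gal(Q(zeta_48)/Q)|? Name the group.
|Gal(Q(zeta_48)/Q)| = phi(48) = 16; group ≅ (Z/48Z)^* ≅ Z/2Z × Z/2Z × Z/4Z

The n-th cyclotomic polynomial Φ_48(x) is the minimal polynomial of zeta_48 over Q and has degree phi(48) = 16. So Q(zeta_48) is a degree-16 Galois extension with Galois group (Z/48Z)^*. By CRT, (Z/48Z)^* ≅ (Z/16Z)^* × (Z/3Z)^*. Each prime-power unit group is (Z/16Z)^* ≅ Z/2Z × Z/4Z; (Z/3Z)^* ≅ Z/2Z. Hence Gal(Q(zeta_48)/Q) ≅ Z/2Z × Z/2Z × Z/4Z.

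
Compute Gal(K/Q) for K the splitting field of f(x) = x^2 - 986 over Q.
Gal(K/Q) = Z/2Z (cyclic of order 2)

x^2 - 986 is irreducible over Q since 986 is not a rational square. The splitting field Q(sqrt(986)) has degree 2 over Q, and its unique nontrivial automorphism is sqrt(986) ↦ -sqrt(986). Hence Gal(Q(sqrt(986))/Q) = Z/2Z.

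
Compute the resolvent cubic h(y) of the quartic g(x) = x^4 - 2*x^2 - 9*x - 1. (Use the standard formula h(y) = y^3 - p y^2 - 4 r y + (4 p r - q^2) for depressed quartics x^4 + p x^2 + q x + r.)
h(y) = y^3 + 2*y^2 + 4*y - 73

Identify coefficients: p = -2, q = -9, r = -1.
Plug into h(y) = y^3 - p y^2 - 4 r y + (4 p r - q^2):
  h(y) = y^3 - (-2) y^2 - 4*(-1) y + (4*(-2)*(-1) - (-9)^2)
       = y^3 + (2) y^2 + (4) y + (-73).
Simplifying: h(y) = y^3 + 2*y^2 + 4*y - 73.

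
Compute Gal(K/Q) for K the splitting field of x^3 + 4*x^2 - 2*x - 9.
Gal(K/Q) = S_3 (symmetric group of order 6)

Compute the discriminant of x^3 + (4)*x^2 + (-2)*x + (-9): Δ = 1509. Since Δ is not a rational square, the Galois group is not contained in A_3; it must be the full S_3 (irreducibility of the cubic rules out anything smaller).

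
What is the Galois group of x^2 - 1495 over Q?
Gal(K/Q) = Z/2Z (cyclic of order 2)

x^2 - 1495 is irreducible over Q since 1495 is not a rational square. The splitting field Q(sqrt(1495)) has degree 2 over Q, and its unique nontrivial automorphism is sqrt(1495) ↦ -sqrt(1495). Hence Gal(Q(sqrt(1495))/Q) = Z/2Z.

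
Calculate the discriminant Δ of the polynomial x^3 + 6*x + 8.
Δ = -2592

For a depressed cubic x^3 + p x + q the discriminant is Δ = -4 p^3 - 27 q^2 = -4*(6)^3 - 27*(8)^2 = -864 - 1728 = -2592.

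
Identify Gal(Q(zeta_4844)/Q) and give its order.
|Gal(Q(zeta_4844)/Q)| = phi(4844) = 2064; group ≅ (Z/4844Z)^* ≅ Z/2Z × Z/6Z × Z/172Z

The n-th cyclotomic polynomial Φ_4844(x) is the minimal polynomial of zeta_4844 over Q and has degree phi(4844) = 2064. So Q(zeta_4844) is a degree-2064 Galois extension with Galois group (Z/4844Z)^*. By CRT, (Z/4844Z)^* ≅ (Z/4Z)^* × (Z/7Z)^* × (Z/173Z)^*. Each prime-power unit group is (Z/4Z)^* ≅ Z/2Z; (Z/7Z)^* ≅ Z/6Z; (Z/173Z)^* ≅ Z/172Z. Hence Gal(Q(zeta_4844)/Q) ≅ Z/2Z × Z/6Z × Z/172Z.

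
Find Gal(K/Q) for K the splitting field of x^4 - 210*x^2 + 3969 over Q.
Gal(K/Q) = Z/2Z (cyclic of order 2)

f factors as (x^2 - 189)(x^2 - 21), so the splitting field is K = Q(sqrt(189), sqrt(21)). The squarefree part of 189 is 21 and the squarefree part of 21 is also 21, so sqrt(189) and sqrt(21) are both rational multiples of sqrt(21). Hence Q(sqrt(189)) = Q(sqrt(21)) = Q(sqrt(21)), and the splitting field collapses to a single degree-2 extension with Galois group Z/2Z.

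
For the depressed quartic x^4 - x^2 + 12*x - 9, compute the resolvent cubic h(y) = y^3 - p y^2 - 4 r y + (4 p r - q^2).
h(y) = y^3 + y^2 + 36*y - 108

Identify coefficients: p = -1, q = 12, r = -9.
Plug into h(y) = y^3 - p y^2 - 4 r y + (4 p r - q^2):
  h(y) = y^3 - (-1) y^2 - 4*(-9) y + (4*(-1)*(-9) - (12)^2)
       = y^3 + (1) y^2 + (36) y + (-108).
Simplifying: h(y) = y^3 + y^2 + 36*y - 108.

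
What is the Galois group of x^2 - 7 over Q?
Gal(K/Q) = Z/2Z (cyclic of order 2)

x^2 - 7 is irreducible over Q since 7 is not a rational square. The splitting field Q(sqrt(7)) has degree 2 over Q, and its unique nontrivial automorphism is sqrt(7) ↦ -sqrt(7). Hence Gal(Q(sqrt(7))/Q) = Z/2Z.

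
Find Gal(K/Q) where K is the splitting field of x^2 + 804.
Gal(K/Q) = Z/2Z (cyclic of order 2)

x^2 + 804 is irreducible over Q since -804 is not a rational square. The splitting field Q(sqrt(-804)) has degree 2 over Q, and its unique nontrivial automorphism is sqrt(-804) ↦ -sqrt(-804). Hence Gal(Q(sqrt(-804))/Q) = Z/2Z.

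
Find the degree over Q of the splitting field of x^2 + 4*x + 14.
[K:Q] = 2

The discriminant of x^2 + (4)*x + (14) is b^2 - 4c = 16 - (56) = -40. Since -40 is not a perfect square in Q, the polynomial is irreducible over Q. Its two roots generate a degree-2 extension, so [K:Q] = 2.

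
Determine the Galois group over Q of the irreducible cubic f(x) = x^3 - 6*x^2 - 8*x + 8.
Gal(K/Q) = S_3 (symmetric group of order 6)

Compute the discriminant of x^3 + (-6)*x^2 + (-8)*x + (8): Δ = 16448. Since Δ is not a rational square, the Galois group is not contained in A_3; it must be the full S_3 (irreducibility of the cubic rules out anything smaller).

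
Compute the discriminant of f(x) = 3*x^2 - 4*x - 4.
Δ = 64

For a quadratic a x^2 + b x + c the discriminant is Δ = b^2 - 4ac = (-4)^2 - 4*(3)*(-4) = 16 - (-48) = 64.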